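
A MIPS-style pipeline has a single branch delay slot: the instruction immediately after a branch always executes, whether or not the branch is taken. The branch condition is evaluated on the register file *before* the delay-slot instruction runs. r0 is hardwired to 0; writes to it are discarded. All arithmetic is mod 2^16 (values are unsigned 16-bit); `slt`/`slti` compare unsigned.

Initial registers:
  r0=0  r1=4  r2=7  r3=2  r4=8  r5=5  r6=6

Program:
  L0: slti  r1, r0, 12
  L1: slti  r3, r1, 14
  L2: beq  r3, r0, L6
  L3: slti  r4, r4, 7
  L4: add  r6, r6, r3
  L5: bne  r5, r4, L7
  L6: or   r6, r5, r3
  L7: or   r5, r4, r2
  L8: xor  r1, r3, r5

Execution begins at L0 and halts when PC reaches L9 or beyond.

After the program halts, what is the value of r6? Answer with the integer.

PC=0  slti  r1, r0, 12       | r0=0 r1=1 r2=7 r3=2 r4=8 r5=5 r6=6
PC=1  slti  r3, r1, 14       | r0=0 r1=1 r2=7 r3=1 r4=8 r5=5 r6=6
PC=2  beq  r3, r0, L6        | r0=0 r1=1 r2=7 r3=1 r4=8 r5=5 r6=6  [not taken]
PC=3  slti  r4, r4, 7        | r0=0 r1=1 r2=7 r3=1 r4=0 r5=5 r6=6
PC=4  add  r6, r6, r3        | r0=0 r1=1 r2=7 r3=1 r4=0 r5=5 r6=7
PC=5  bne  r5, r4, L7        | r0=0 r1=1 r2=7 r3=1 r4=0 r5=5 r6=7  [TAKEN]
PC=6  or   r6, r5, r3        | r0=0 r1=1 r2=7 r3=1 r4=0 r5=5 r6=5
PC=7  or   r5, r4, r2        | r0=0 r1=1 r2=7 r3=1 r4=0 r5=7 r6=5
PC=8  xor  r1, r3, r5        | r0=0 r1=6 r2=7 r3=1 r4=0 r5=7 r6=5

5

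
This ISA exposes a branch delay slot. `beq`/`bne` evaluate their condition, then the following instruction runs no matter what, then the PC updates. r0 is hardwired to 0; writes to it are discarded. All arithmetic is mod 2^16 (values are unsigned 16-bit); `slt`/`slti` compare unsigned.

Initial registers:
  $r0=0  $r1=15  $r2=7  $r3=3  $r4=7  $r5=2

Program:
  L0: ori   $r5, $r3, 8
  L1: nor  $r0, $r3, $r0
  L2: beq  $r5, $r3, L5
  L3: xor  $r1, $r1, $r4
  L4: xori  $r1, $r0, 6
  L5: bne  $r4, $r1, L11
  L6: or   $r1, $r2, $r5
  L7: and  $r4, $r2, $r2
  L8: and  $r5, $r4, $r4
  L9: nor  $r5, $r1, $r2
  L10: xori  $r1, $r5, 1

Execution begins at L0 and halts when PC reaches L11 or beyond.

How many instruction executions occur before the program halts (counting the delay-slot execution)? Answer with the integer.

7

[0] ori   $r5, $r3, 8  →  {$r0:0, $r1:15, $r2:7, $r3:3, $r4:7, $r5:11}
[1] nor  $r0, $r3, $r0  →  {$r0:0, $r1:15, $r2:7, $r3:3, $r4:7, $r5:11}
[2] beq  $r5, $r3, L5  →  {$r0:0, $r1:15, $r2:7, $r3:3, $r4:7, $r5:11}  ⟨branch fallthrough⟩
[3] xor  $r1, $r1, $r4  →  {$r0:0, $r1:8, $r2:7, $r3:3, $r4:7, $r5:11}
[4] xori  $r1, $r0, 6  →  {$r0:0, $r1:6, $r2:7, $r3:3, $r4:7, $r5:11}
[5] bne  $r4, $r1, L11  →  {$r0:0, $r1:6, $r2:7, $r3:3, $r4:7, $r5:11}  ⟨branch taken⟩
[6] or   $r1, $r2, $r5  →  {$r0:0, $r1:15, $r2:7, $r3:3, $r4:7, $r5:11}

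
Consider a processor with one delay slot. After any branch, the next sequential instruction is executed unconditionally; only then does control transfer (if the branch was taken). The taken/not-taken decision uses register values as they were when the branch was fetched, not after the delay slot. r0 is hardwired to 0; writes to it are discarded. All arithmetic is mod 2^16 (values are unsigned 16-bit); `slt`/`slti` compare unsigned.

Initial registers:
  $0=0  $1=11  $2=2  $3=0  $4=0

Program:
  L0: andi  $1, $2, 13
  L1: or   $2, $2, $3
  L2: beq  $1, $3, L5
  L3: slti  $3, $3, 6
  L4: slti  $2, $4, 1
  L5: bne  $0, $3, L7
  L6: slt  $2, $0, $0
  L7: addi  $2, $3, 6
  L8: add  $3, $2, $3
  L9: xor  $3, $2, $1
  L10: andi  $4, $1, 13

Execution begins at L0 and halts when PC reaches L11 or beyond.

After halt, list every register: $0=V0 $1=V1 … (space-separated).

  step pc=0: andi  $1, $2, 13  regs=(0,0,2,0,0)
  step pc=1: or   $2, $2, $3  regs=(0,0,2,0,0)
  step pc=2: beq  $1, $3, L5  cond=T  regs=(0,0,2,0,0)
  step pc=3: slti  $3, $3, 6  regs=(0,0,2,1,0)
  step pc=5: bne  $0, $3, L7  cond=T  regs=(0,0,2,1,0)
  step pc=6: slt  $2, $0, $0  regs=(0,0,0,1,0)
  step pc=7: addi  $2, $3, 6  regs=(0,0,7,1,0)
  step pc=8: add  $3, $2, $3  regs=(0,0,7,8,0)
  step pc=9: xor  $3, $2, $1  regs=(0,0,7,7,0)
  step pc=10: andi  $4, $1, 13  regs=(0,0,7,7,0)

$0=0 $1=0 $2=7 $3=7 $4=0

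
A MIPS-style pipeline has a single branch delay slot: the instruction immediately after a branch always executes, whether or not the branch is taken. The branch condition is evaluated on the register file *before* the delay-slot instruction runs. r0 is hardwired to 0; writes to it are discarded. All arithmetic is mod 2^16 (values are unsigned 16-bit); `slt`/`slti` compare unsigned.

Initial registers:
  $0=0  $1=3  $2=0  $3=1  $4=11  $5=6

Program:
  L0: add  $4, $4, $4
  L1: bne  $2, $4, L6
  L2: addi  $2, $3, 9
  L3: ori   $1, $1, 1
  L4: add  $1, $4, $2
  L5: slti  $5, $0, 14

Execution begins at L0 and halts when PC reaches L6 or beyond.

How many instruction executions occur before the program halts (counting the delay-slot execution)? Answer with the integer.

PC=0  add  $4, $4, $4        | $0=0 $1=3 $2=0 $3=1 $4=22 $5=6
PC=1  bne  $2, $4, L6        | $0=0 $1=3 $2=0 $3=1 $4=22 $5=6  [TAKEN]
PC=2  addi  $2, $3, 9        | $0=0 $1=3 $2=10 $3=1 $4=22 $5=6

3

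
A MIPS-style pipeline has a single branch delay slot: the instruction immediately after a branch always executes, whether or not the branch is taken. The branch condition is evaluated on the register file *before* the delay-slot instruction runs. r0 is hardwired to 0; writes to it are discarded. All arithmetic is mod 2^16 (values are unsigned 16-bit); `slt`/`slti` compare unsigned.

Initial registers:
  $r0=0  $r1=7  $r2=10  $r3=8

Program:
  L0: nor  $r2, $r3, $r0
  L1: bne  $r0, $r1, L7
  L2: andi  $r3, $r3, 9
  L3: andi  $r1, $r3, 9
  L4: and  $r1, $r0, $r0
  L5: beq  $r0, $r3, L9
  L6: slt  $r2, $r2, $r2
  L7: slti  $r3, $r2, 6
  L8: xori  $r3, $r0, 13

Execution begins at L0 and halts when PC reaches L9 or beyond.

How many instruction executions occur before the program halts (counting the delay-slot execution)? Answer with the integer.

5

  step pc=0: nor  $r2, $r3, $r0  regs=(0,7,65527,8)
  step pc=1: bne  $r0, $r1, L7  cond=T  regs=(0,7,65527,8)
  step pc=2: andi  $r3, $r3, 9  regs=(0,7,65527,8)
  step pc=7: slti  $r3, $r2, 6  regs=(0,7,65527,0)
  step pc=8: xori  $r3, $r0, 13  regs=(0,7,65527,13)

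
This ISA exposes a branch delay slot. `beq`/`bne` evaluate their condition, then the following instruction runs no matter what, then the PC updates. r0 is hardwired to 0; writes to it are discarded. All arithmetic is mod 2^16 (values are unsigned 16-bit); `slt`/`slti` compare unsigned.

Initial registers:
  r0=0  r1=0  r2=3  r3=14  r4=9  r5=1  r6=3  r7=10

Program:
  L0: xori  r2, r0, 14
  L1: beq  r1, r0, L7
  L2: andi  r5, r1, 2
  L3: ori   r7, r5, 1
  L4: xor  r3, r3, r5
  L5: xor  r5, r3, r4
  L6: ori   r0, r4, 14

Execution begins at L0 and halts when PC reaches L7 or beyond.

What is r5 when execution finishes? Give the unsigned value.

  step pc=0: xori  r2, r0, 14  regs=(0,0,14,14,9,1,3,10)
  step pc=1: beq  r1, r0, L7  cond=T  regs=(0,0,14,14,9,1,3,10)
  step pc=2: andi  r5, r1, 2  regs=(0,0,14,14,9,0,3,10)

0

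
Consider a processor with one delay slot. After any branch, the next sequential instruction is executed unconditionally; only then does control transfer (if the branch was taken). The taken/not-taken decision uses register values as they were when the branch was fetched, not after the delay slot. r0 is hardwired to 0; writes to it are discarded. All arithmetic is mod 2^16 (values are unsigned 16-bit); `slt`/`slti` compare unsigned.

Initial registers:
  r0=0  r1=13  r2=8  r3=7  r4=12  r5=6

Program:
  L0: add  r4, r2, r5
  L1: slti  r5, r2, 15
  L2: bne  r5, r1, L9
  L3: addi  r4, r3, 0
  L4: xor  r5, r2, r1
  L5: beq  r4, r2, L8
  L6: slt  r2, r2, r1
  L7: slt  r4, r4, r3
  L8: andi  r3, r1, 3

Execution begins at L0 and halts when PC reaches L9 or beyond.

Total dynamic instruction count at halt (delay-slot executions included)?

4

#0 add  r4, r2, r5 ; 0/13/8/7/14/6
#1 slti  r5, r2, 15 ; 0/13/8/7/14/1
#2 bne  r5, r1, L9 ; 0/13/8/7/14/1 ; →target
#3 addi  r4, r3, 0 ; 0/13/8/7/7/1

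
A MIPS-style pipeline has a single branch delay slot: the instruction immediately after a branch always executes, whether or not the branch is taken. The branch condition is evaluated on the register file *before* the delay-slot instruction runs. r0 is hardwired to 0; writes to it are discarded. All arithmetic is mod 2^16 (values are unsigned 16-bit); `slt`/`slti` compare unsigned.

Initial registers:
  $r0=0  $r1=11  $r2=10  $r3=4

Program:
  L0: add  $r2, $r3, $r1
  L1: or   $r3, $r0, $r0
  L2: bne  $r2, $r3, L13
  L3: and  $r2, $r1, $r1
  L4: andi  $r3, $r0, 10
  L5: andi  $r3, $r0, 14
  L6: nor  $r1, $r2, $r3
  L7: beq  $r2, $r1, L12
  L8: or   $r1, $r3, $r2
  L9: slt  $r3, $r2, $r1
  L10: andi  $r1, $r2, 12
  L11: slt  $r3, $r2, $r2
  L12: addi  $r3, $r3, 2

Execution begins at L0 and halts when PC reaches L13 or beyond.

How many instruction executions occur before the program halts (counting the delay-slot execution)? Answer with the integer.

4

#0 add  $r2, $r3, $r1 ; 0/11/15/4
#1 or   $r3, $r0, $r0 ; 0/11/15/0
#2 bne  $r2, $r3, L13 ; 0/11/15/0 ; →target
#3 and  $r2, $r1, $r1 ; 0/11/11/0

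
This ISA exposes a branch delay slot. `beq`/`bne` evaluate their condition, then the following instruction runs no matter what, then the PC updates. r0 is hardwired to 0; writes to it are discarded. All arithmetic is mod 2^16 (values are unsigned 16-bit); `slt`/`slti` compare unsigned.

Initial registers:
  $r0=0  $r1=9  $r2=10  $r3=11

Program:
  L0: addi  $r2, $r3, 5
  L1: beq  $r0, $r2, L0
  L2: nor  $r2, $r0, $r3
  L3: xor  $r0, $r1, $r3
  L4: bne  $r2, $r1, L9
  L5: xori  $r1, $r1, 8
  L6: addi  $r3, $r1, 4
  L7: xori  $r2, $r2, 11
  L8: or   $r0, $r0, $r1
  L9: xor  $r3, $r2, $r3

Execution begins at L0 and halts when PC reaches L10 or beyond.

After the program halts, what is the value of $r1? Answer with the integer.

PC=0  addi  $r2, $r3, 5      | $r0=0 $r1=9 $r2=16 $r3=11
PC=1  beq  $r0, $r2, L0      | $r0=0 $r1=9 $r2=16 $r3=11  [not taken]
PC=2  nor  $r2, $r0, $r3     | $r0=0 $r1=9 $r2=65524 $r3=11
PC=3  xor  $r0, $r1, $r3     | $r0=0 $r1=9 $r2=65524 $r3=11
PC=4  bne  $r2, $r1, L9      | $r0=0 $r1=9 $r2=65524 $r3=11  [TAKEN]
PC=5  xori  $r1, $r1, 8      | $r0=0 $r1=1 $r2=65524 $r3=11
PC=9  xor  $r3, $r2, $r3     | $r0=0 $r1=1 $r2=65524 $r3=65535

1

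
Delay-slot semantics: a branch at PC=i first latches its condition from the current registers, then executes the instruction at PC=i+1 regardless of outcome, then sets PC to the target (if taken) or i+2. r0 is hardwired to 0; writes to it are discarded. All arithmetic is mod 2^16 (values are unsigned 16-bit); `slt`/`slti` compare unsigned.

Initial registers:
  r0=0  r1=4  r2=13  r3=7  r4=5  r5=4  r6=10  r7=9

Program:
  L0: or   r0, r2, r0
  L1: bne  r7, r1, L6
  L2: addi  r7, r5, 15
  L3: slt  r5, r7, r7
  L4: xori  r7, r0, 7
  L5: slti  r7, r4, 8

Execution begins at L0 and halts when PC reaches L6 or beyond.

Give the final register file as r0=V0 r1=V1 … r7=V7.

#0 or   r0, r2, r0 ; 0/4/13/7/5/4/10/9
#1 bne  r7, r1, L6 ; 0/4/13/7/5/4/10/9 ; →target
#2 addi  r7, r5, 15 ; 0/4/13/7/5/4/10/19

r0=0 r1=4 r2=13 r3=7 r4=5 r5=4 r6=10 r7=19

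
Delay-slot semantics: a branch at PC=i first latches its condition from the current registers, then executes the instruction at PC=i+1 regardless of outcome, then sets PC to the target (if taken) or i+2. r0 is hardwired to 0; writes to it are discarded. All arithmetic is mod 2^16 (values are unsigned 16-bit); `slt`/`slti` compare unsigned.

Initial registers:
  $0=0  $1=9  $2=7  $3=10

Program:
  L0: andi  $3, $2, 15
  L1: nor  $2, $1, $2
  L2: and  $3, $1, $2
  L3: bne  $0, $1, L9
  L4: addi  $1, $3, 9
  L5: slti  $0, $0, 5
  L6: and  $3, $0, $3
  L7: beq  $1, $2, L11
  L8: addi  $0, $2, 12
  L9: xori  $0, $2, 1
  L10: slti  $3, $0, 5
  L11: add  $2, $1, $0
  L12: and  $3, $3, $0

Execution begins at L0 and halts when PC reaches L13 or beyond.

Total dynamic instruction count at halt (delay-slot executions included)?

9

[0] andi  $3, $2, 15  →  {$0:0, $1:9, $2:7, $3:7}
[1] nor  $2, $1, $2  →  {$0:0, $1:9, $2:65520, $3:7}
[2] and  $3, $1, $2  →  {$0:0, $1:9, $2:65520, $3:0}
[3] bne  $0, $1, L9  →  {$0:0, $1:9, $2:65520, $3:0}  ⟨branch taken⟩
[4] addi  $1, $3, 9  →  {$0:0, $1:9, $2:65520, $3:0}
[9] xori  $0, $2, 1  →  {$0:0, $1:9, $2:65520, $3:0}
[10] slti  $3, $0, 5  →  {$0:0, $1:9, $2:65520, $3:1}
[11] add  $2, $1, $0  →  {$0:0, $1:9, $2:9, $3:1}
[12] and  $3, $3, $0  →  {$0:0, $1:9, $2:9, $3:0}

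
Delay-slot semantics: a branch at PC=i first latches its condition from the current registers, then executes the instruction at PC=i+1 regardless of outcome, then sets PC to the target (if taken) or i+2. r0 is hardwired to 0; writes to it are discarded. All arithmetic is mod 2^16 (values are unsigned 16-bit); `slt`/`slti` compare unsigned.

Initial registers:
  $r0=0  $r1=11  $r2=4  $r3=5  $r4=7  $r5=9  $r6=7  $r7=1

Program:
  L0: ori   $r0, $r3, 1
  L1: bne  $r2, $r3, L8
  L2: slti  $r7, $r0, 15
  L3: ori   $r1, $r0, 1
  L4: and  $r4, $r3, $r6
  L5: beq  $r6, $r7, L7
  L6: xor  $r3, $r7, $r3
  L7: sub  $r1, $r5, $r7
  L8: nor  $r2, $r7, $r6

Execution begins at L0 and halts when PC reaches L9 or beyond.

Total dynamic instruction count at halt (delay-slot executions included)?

4

  step pc=0: ori   $r0, $r3, 1  regs=(0,11,4,5,7,9,7,1)
  step pc=1: bne  $r2, $r3, L8  cond=T  regs=(0,11,4,5,7,9,7,1)
  step pc=2: slti  $r7, $r0, 15  regs=(0,11,4,5,7,9,7,1)
  step pc=8: nor  $r2, $r7, $r6  regs=(0,11,65528,5,7,9,7,1)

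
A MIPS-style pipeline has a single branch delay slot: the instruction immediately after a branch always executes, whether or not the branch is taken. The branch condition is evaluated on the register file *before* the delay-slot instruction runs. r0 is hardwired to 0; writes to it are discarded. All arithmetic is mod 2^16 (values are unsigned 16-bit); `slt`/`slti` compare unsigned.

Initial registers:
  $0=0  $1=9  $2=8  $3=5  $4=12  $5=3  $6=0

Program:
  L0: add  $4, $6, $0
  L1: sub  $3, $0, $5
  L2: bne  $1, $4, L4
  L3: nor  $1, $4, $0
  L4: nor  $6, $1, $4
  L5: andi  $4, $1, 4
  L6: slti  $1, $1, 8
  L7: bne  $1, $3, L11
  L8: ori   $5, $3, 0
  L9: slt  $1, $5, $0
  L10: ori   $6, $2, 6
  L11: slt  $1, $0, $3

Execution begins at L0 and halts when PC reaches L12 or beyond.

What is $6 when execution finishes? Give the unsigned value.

0

#0 add  $4, $6, $0 ; 0/9/8/5/0/3/0
#1 sub  $3, $0, $5 ; 0/9/8/65533/0/3/0
#2 bne  $1, $4, L4 ; 0/9/8/65533/0/3/0 ; →target
#3 nor  $1, $4, $0 ; 0/65535/8/65533/0/3/0
#4 nor  $6, $1, $4 ; 0/65535/8/65533/0/3/0
#5 andi  $4, $1, 4 ; 0/65535/8/65533/4/3/0
#6 slti  $1, $1, 8 ; 0/0/8/65533/4/3/0
#7 bne  $1, $3, L11 ; 0/0/8/65533/4/3/0 ; →target
#8 ori   $5, $3, 0 ; 0/0/8/65533/4/65533/0
#11 slt  $1, $0, $3 ; 0/1/8/65533/4/65533/0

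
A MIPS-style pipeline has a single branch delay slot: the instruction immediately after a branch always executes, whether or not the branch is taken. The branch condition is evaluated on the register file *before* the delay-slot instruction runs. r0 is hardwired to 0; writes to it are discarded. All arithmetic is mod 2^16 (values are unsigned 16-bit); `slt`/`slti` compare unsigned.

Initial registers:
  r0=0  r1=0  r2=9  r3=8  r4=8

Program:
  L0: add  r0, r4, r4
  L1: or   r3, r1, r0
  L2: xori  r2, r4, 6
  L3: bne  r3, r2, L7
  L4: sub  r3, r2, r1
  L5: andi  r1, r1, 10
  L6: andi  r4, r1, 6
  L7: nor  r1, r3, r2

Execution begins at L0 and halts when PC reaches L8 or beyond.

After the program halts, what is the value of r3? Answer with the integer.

14

  step pc=0: add  r0, r4, r4  regs=(0,0,9,8,8)
  step pc=1: or   r3, r1, r0  regs=(0,0,9,0,8)
  step pc=2: xori  r2, r4, 6  regs=(0,0,14,0,8)
  step pc=3: bne  r3, r2, L7  cond=T  regs=(0,0,14,0,8)
  step pc=4: sub  r3, r2, r1  regs=(0,0,14,14,8)
  step pc=7: nor  r1, r3, r2  regs=(0,65521,14,14,8)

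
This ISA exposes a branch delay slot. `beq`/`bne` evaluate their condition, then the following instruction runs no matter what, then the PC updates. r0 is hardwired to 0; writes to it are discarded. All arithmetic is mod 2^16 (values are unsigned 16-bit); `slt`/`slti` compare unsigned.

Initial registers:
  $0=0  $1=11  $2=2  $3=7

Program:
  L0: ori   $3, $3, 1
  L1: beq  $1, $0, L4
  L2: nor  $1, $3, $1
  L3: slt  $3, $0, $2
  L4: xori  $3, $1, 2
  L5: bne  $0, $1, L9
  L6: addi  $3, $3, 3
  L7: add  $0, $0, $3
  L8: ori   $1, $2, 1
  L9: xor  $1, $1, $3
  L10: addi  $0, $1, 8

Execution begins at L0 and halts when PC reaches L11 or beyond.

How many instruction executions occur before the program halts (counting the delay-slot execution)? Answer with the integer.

9

PC=0  ori   $3, $3, 1        | $0=0 $1=11 $2=2 $3=7
PC=1  beq  $1, $0, L4        | $0=0 $1=11 $2=2 $3=7  [not taken]
PC=2  nor  $1, $3, $1        | $0=0 $1=65520 $2=2 $3=7
PC=3  slt  $3, $0, $2        | $0=0 $1=65520 $2=2 $3=1
PC=4  xori  $3, $1, 2        | $0=0 $1=65520 $2=2 $3=65522
PC=5  bne  $0, $1, L9        | $0=0 $1=65520 $2=2 $3=65522  [TAKEN]
PC=6  addi  $3, $3, 3        | $0=0 $1=65520 $2=2 $3=65525
PC=9  xor  $1, $1, $3        | $0=0 $1=5 $2=2 $3=65525
PC=10 addi  $0, $1, 8        | $0=0 $1=5 $2=2 $3=65525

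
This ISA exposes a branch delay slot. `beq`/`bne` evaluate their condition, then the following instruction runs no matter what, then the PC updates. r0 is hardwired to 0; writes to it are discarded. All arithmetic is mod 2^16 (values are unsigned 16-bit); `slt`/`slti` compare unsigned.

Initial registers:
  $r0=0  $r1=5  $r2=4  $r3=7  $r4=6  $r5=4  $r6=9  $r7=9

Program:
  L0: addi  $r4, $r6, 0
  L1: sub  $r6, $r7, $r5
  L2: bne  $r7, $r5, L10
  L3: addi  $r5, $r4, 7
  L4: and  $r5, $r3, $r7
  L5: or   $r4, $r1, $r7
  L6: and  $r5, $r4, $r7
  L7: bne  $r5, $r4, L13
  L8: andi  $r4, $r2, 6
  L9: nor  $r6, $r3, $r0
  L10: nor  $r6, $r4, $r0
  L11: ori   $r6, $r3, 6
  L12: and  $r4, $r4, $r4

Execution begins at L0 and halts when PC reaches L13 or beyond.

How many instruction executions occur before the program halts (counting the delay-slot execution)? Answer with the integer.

[0] addi  $r4, $r6, 0  →  {$r0:0, $r1:5, $r2:4, $r3:7, $r4:9, $r5:4, $r6:9, $r7:9}
[1] sub  $r6, $r7, $r5  →  {$r0:0, $r1:5, $r2:4, $r3:7, $r4:9, $r5:4, $r6:5, $r7:9}
[2] bne  $r7, $r5, L10  →  {$r0:0, $r1:5, $r2:4, $r3:7, $r4:9, $r5:4, $r6:5, $r7:9}  ⟨branch taken⟩
[3] addi  $r5, $r4, 7  →  {$r0:0, $r1:5, $r2:4, $r3:7, $r4:9, $r5:16, $r6:5, $r7:9}
[10] nor  $r6, $r4, $r0  →  {$r0:0, $r1:5, $r2:4, $r3:7, $r4:9, $r5:16, $r6:65526, $r7:9}
[11] ori   $r6, $r3, 6  →  {$r0:0, $r1:5, $r2:4, $r3:7, $r4:9, $r5:16, $r6:7, $r7:9}
[12] and  $r4, $r4, $r4  →  {$r0:0, $r1:5, $r2:4, $r3:7, $r4:9, $r5:16, $r6:7, $r7:9}

7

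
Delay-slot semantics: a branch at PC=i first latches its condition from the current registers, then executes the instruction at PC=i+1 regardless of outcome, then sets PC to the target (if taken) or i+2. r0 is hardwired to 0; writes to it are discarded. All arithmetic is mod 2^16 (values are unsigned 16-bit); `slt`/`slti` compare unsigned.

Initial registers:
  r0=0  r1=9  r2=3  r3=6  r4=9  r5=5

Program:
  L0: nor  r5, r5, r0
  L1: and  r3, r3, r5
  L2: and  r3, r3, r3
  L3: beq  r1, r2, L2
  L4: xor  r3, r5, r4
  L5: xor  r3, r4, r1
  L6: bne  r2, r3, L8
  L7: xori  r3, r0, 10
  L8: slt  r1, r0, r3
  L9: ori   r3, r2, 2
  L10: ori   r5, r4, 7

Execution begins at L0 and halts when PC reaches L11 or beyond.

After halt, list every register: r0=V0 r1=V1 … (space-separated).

PC=0  nor  r5, r5, r0        | r0=0 r1=9 r2=3 r3=6 r4=9 r5=65530
PC=1  and  r3, r3, r5        | r0=0 r1=9 r2=3 r3=2 r4=9 r5=65530
PC=2  and  r3, r3, r3        | r0=0 r1=9 r2=3 r3=2 r4=9 r5=65530
PC=3  beq  r1, r2, L2        | r0=0 r1=9 r2=3 r3=2 r4=9 r5=65530  [not taken]
PC=4  xor  r3, r5, r4        | r0=0 r1=9 r2=3 r3=65523 r4=9 r5=65530
PC=5  xor  r3, r4, r1        | r0=0 r1=9 r2=3 r3=0 r4=9 r5=65530
PC=6  bne  r2, r3, L8        | r0=0 r1=9 r2=3 r3=0 r4=9 r5=65530  [TAKEN]
PC=7  xori  r3, r0, 10       | r0=0 r1=9 r2=3 r3=10 r4=9 r5=65530
PC=8  slt  r1, r0, r3        | r0=0 r1=1 r2=3 r3=10 r4=9 r5=65530
PC=9  ori   r3, r2, 2        | r0=0 r1=1 r2=3 r3=3 r4=9 r5=65530
PC=10 ori   r5, r4, 7        | r0=0 r1=1 r2=3 r3=3 r4=9 r5=15

r0=0 r1=1 r2=3 r3=3 r4=9 r5=15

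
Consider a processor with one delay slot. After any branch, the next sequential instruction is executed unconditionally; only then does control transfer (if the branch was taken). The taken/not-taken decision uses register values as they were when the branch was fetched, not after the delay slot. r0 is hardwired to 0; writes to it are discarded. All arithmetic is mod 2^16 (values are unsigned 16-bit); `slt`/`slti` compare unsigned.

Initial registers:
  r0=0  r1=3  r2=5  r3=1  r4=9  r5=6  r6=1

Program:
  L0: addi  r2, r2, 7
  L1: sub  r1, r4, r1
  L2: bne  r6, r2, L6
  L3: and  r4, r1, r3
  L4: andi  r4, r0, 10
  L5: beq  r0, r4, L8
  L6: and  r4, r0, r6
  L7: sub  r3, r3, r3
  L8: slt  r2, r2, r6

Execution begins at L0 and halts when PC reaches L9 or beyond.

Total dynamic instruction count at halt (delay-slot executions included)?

PC=0  addi  r2, r2, 7        | r0=0 r1=3 r2=12 r3=1 r4=9 r5=6 r6=1
PC=1  sub  r1, r4, r1        | r0=0 r1=6 r2=12 r3=1 r4=9 r5=6 r6=1
PC=2  bne  r6, r2, L6        | r0=0 r1=6 r2=12 r3=1 r4=9 r5=6 r6=1  [TAKEN]
PC=3  and  r4, r1, r3        | r0=0 r1=6 r2=12 r3=1 r4=0 r5=6 r6=1
PC=6  and  r4, r0, r6        | r0=0 r1=6 r2=12 r3=1 r4=0 r5=6 r6=1
PC=7  sub  r3, r3, r3        | r0=0 r1=6 r2=12 r3=0 r4=0 r5=6 r6=1
PC=8  slt  r2, r2, r6        | r0=0 r1=6 r2=0 r3=0 r4=0 r5=6 r6=1

7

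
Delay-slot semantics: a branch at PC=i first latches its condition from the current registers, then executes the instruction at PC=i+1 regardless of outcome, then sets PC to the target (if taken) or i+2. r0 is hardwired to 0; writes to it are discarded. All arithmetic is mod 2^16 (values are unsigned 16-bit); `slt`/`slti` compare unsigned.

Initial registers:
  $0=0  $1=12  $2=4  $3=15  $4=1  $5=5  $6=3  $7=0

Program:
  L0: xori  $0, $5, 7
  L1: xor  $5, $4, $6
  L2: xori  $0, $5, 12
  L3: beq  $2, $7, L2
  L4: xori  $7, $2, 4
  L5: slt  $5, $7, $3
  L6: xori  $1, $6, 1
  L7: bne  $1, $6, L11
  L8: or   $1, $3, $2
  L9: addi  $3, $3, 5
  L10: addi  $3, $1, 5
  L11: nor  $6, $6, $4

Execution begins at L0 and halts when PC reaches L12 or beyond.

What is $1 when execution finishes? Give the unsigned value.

#0 xori  $0, $5, 7 ; 0/12/4/15/1/5/3/0
#1 xor  $5, $4, $6 ; 0/12/4/15/1/2/3/0
#2 xori  $0, $5, 12 ; 0/12/4/15/1/2/3/0
#3 beq  $2, $7, L2 ; 0/12/4/15/1/2/3/0 ; →fallthru
#4 xori  $7, $2, 4 ; 0/12/4/15/1/2/3/0
#5 slt  $5, $7, $3 ; 0/12/4/15/1/1/3/0
#6 xori  $1, $6, 1 ; 0/2/4/15/1/1/3/0
#7 bne  $1, $6, L11 ; 0/2/4/15/1/1/3/0 ; →target
#8 or   $1, $3, $2 ; 0/15/4/15/1/1/3/0
#11 nor  $6, $6, $4 ; 0/15/4/15/1/1/65532/0

15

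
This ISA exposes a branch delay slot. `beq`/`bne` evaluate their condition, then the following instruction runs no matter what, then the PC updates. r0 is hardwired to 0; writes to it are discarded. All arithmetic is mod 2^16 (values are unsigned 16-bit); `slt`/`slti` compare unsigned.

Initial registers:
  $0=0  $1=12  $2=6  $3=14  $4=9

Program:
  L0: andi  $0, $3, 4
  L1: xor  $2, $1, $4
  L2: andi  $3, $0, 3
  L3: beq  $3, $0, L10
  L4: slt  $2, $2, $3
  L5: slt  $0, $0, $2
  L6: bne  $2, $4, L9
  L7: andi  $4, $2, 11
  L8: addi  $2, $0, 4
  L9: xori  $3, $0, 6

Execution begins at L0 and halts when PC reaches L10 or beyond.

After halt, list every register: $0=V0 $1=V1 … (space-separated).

$0=0 $1=12 $2=0 $3=0 $4=9

#0 andi  $0, $3, 4 ; 0/12/6/14/9
#1 xor  $2, $1, $4 ; 0/12/5/14/9
#2 andi  $3, $0, 3 ; 0/12/5/0/9
#3 beq  $3, $0, L10 ; 0/12/5/0/9 ; →target
#4 slt  $2, $2, $3 ; 0/12/0/0/9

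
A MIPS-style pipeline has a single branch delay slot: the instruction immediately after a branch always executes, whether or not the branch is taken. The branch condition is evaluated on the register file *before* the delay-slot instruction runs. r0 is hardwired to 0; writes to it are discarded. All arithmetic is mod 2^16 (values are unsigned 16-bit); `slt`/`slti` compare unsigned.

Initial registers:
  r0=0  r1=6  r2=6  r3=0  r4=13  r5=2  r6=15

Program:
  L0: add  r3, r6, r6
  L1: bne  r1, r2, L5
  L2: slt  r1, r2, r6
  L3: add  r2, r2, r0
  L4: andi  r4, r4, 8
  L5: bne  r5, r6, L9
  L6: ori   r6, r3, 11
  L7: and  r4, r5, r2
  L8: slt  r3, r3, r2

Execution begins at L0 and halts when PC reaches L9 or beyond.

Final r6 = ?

31

#0 add  r3, r6, r6 ; 0/6/6/30/13/2/15
#1 bne  r1, r2, L5 ; 0/6/6/30/13/2/15 ; →fallthru
#2 slt  r1, r2, r6 ; 0/1/6/30/13/2/15
#3 add  r2, r2, r0 ; 0/1/6/30/13/2/15
#4 andi  r4, r4, 8 ; 0/1/6/30/8/2/15
#5 bne  r5, r6, L9 ; 0/1/6/30/8/2/15 ; →target
#6 ori   r6, r3, 11 ; 0/1/6/30/8/2/31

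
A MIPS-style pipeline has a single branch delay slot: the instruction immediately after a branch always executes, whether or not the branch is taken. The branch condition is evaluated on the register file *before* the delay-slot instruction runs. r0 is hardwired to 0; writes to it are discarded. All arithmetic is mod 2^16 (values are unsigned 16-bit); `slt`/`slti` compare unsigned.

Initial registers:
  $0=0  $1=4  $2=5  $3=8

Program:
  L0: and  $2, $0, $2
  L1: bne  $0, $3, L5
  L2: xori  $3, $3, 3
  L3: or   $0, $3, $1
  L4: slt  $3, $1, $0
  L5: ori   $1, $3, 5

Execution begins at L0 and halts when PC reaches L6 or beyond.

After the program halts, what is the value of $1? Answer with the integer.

PC=0  and  $2, $0, $2        | $0=0 $1=4 $2=0 $3=8
PC=1  bne  $0, $3, L5        | $0=0 $1=4 $2=0 $3=8  [TAKEN]
PC=2  xori  $3, $3, 3        | $0=0 $1=4 $2=0 $3=11
PC=5  ori   $1, $3, 5        | $0=0 $1=15 $2=0 $3=11

15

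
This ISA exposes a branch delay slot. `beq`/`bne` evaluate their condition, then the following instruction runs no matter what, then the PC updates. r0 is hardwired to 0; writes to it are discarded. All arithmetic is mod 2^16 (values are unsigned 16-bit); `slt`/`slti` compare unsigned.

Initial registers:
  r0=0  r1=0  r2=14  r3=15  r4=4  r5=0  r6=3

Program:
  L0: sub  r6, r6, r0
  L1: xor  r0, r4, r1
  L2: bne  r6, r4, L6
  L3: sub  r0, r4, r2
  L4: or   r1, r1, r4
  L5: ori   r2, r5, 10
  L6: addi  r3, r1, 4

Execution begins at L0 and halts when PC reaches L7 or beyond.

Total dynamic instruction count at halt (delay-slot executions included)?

5

[0] sub  r6, r6, r0  →  {r0:0, r1:0, r2:14, r3:15, r4:4, r5:0, r6:3}
[1] xor  r0, r4, r1  →  {r0:0, r1:0, r2:14, r3:15, r4:4, r5:0, r6:3}
[2] bne  r6, r4, L6  →  {r0:0, r1:0, r2:14, r3:15, r4:4, r5:0, r6:3}  ⟨branch taken⟩
[3] sub  r0, r4, r2  →  {r0:0, r1:0, r2:14, r3:15, r4:4, r5:0, r6:3}
[6] addi  r3, r1, 4  →  {r0:0, r1:0, r2:14, r3:4, r4:4, r5:0, r6:3}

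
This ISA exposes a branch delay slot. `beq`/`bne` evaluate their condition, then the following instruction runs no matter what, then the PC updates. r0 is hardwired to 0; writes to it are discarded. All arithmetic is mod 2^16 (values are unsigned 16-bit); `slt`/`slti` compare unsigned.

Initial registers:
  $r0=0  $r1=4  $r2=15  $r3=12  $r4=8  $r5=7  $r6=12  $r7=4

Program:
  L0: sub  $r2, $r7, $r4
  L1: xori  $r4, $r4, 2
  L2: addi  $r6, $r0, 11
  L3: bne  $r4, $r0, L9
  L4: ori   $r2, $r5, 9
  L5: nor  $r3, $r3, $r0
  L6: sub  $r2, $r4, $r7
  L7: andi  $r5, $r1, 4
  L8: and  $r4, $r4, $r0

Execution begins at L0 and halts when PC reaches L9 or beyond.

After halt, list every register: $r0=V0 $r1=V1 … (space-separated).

$r0=0 $r1=4 $r2=15 $r3=12 $r4=10 $r5=7 $r6=11 $r7=4

#0 sub  $r2, $r7, $r4 ; 0/4/65532/12/8/7/12/4
#1 xori  $r4, $r4, 2 ; 0/4/65532/12/10/7/12/4
#2 addi  $r6, $r0, 11 ; 0/4/65532/12/10/7/11/4
#3 bne  $r4, $r0, L9 ; 0/4/65532/12/10/7/11/4 ; →target
#4 ori   $r2, $r5, 9 ; 0/4/15/12/10/7/11/4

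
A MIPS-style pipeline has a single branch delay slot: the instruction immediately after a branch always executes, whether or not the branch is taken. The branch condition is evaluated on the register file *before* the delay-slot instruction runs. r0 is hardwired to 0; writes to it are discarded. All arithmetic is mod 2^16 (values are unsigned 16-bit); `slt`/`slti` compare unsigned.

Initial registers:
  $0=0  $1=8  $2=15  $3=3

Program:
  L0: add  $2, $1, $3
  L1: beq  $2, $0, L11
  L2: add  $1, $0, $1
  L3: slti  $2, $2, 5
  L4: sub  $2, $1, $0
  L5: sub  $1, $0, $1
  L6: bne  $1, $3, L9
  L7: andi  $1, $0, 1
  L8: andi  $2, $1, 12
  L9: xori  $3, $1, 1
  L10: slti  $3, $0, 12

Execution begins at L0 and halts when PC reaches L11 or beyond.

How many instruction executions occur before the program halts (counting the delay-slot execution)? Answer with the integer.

PC=0  add  $2, $1, $3        | $0=0 $1=8 $2=11 $3=3
PC=1  beq  $2, $0, L11       | $0=0 $1=8 $2=11 $3=3  [not taken]
PC=2  add  $1, $0, $1        | $0=0 $1=8 $2=11 $3=3
PC=3  slti  $2, $2, 5        | $0=0 $1=8 $2=0 $3=3
PC=4  sub  $2, $1, $0        | $0=0 $1=8 $2=8 $3=3
PC=5  sub  $1, $0, $1        | $0=0 $1=65528 $2=8 $3=3
PC=6  bne  $1, $3, L9        | $0=0 $1=65528 $2=8 $3=3  [TAKEN]
PC=7  andi  $1, $0, 1        | $0=0 $1=0 $2=8 $3=3
PC=9  xori  $3, $1, 1        | $0=0 $1=0 $2=8 $3=1
PC=10 slti  $3, $0, 12       | $0=0 $1=0 $2=8 $3=1

10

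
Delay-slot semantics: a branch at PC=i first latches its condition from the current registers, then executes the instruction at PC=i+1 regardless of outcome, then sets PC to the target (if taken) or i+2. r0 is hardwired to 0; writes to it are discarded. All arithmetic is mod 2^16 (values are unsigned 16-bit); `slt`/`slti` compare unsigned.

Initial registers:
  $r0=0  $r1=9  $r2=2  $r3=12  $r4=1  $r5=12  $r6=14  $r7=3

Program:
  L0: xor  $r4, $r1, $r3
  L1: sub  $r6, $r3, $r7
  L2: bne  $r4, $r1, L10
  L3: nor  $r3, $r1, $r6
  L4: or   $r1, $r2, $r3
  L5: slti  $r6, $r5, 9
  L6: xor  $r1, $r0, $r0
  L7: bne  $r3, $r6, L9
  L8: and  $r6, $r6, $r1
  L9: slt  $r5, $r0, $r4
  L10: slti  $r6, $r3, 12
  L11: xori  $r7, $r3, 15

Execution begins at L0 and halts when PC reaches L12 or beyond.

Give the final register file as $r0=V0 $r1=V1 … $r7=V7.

  step pc=0: xor  $r4, $r1, $r3  regs=(0,9,2,12,5,12,14,3)
  step pc=1: sub  $r6, $r3, $r7  regs=(0,9,2,12,5,12,9,3)
  step pc=2: bne  $r4, $r1, L10  cond=T  regs=(0,9,2,12,5,12,9,3)
  step pc=3: nor  $r3, $r1, $r6  regs=(0,9,2,65526,5,12,9,3)
  step pc=10: slti  $r6, $r3, 12  regs=(0,9,2,65526,5,12,0,3)
  step pc=11: xori  $r7, $r3, 15  regs=(0,9,2,65526,5,12,0,65529)

$r0=0 $r1=9 $r2=2 $r3=65526 $r4=5 $r5=12 $r6=0 $r7=65529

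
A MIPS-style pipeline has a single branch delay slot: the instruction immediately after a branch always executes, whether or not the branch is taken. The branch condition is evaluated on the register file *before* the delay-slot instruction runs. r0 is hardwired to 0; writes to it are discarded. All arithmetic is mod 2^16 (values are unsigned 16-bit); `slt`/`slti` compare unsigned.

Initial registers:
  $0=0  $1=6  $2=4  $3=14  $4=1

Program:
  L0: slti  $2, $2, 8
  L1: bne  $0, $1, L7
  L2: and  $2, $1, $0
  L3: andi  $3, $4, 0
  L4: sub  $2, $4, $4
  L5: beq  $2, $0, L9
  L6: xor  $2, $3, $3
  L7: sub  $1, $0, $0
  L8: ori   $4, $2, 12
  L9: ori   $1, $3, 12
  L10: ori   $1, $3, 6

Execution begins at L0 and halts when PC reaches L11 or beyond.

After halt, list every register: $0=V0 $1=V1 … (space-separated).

$0=0 $1=14 $2=0 $3=14 $4=12

PC=0  slti  $2, $2, 8        | $0=0 $1=6 $2=1 $3=14 $4=1
PC=1  bne  $0, $1, L7        | $0=0 $1=6 $2=1 $3=14 $4=1  [TAKEN]
PC=2  and  $2, $1, $0        | $0=0 $1=6 $2=0 $3=14 $4=1
PC=7  sub  $1, $0, $0        | $0=0 $1=0 $2=0 $3=14 $4=1
PC=8  ori   $4, $2, 12       | $0=0 $1=0 $2=0 $3=14 $4=12
PC=9  ori   $1, $3, 12       | $0=0 $1=14 $2=0 $3=14 $4=12
PC=10 ori   $1, $3, 6        | $0=0 $1=14 $2=0 $3=14 $4=12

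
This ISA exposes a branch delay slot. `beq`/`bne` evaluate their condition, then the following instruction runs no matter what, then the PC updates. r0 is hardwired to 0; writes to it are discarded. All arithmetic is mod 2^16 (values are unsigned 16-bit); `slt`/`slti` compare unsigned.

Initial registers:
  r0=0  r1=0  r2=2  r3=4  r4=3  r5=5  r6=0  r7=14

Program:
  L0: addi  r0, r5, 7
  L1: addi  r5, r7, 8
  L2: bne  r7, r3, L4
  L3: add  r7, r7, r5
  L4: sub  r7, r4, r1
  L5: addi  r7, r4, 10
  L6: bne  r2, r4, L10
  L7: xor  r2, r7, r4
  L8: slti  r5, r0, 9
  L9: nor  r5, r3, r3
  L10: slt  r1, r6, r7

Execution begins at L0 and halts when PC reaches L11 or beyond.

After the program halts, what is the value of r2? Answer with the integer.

14

#0 addi  r0, r5, 7 ; 0/0/2/4/3/5/0/14
#1 addi  r5, r7, 8 ; 0/0/2/4/3/22/0/14
#2 bne  r7, r3, L4 ; 0/0/2/4/3/22/0/14 ; →target
#3 add  r7, r7, r5 ; 0/0/2/4/3/22/0/36
#4 sub  r7, r4, r1 ; 0/0/2/4/3/22/0/3
#5 addi  r7, r4, 10 ; 0/0/2/4/3/22/0/13
#6 bne  r2, r4, L10 ; 0/0/2/4/3/22/0/13 ; →target
#7 xor  r2, r7, r4 ; 0/0/14/4/3/22/0/13
#10 slt  r1, r6, r7 ; 0/1/14/4/3/22/0/13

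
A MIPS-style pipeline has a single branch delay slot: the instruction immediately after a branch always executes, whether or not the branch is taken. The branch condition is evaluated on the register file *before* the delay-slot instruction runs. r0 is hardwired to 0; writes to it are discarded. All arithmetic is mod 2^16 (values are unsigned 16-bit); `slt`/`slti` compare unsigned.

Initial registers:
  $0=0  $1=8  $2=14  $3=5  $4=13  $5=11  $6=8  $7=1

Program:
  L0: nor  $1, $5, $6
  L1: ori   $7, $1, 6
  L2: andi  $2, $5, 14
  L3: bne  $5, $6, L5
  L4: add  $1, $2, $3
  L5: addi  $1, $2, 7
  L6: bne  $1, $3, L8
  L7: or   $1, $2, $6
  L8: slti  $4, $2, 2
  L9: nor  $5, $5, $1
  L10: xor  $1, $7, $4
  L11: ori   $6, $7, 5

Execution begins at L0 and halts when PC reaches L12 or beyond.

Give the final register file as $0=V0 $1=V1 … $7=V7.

  step pc=0: nor  $1, $5, $6  regs=(0,65524,14,5,13,11,8,1)
  step pc=1: ori   $7, $1, 6  regs=(0,65524,14,5,13,11,8,65526)
  step pc=2: andi  $2, $5, 14  regs=(0,65524,10,5,13,11,8,65526)
  step pc=3: bne  $5, $6, L5  cond=T  regs=(0,65524,10,5,13,11,8,65526)
  step pc=4: add  $1, $2, $3  regs=(0,15,10,5,13,11,8,65526)
  step pc=5: addi  $1, $2, 7  regs=(0,17,10,5,13,11,8,65526)
  step pc=6: bne  $1, $3, L8  cond=T  regs=(0,17,10,5,13,11,8,65526)
  step pc=7: or   $1, $2, $6  regs=(0,10,10,5,13,11,8,65526)
  step pc=8: slti  $4, $2, 2  regs=(0,10,10,5,0,11,8,65526)
  step pc=9: nor  $5, $5, $1  regs=(0,10,10,5,0,65524,8,65526)
  step pc=10: xor  $1, $7, $4  regs=(0,65526,10,5,0,65524,8,65526)
  step pc=11: ori   $6, $7, 5  regs=(0,65526,10,5,0,65524,65527,65526)

$0=0 $1=65526 $2=10 $3=5 $4=0 $5=65524 $6=65527 $7=65526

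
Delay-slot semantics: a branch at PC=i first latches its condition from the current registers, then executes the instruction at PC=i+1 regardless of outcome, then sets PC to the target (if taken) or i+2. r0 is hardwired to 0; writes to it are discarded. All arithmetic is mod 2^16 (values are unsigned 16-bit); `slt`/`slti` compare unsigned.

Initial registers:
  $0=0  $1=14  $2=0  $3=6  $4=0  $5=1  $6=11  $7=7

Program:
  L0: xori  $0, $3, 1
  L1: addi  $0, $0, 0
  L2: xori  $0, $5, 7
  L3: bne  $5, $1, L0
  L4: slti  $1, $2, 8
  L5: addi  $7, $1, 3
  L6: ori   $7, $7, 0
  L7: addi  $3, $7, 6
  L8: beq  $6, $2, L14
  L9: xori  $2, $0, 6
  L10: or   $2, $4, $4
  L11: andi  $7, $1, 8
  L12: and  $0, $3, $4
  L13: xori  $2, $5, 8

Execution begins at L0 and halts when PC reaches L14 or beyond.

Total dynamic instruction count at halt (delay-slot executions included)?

#0 xori  $0, $3, 1 ; 0/14/0/6/0/1/11/7
#1 addi  $0, $0, 0 ; 0/14/0/6/0/1/11/7
#2 xori  $0, $5, 7 ; 0/14/0/6/0/1/11/7
#3 bne  $5, $1, L0 ; 0/14/0/6/0/1/11/7 ; →target
#4 slti  $1, $2, 8 ; 0/1/0/6/0/1/11/7
#0 xori  $0, $3, 1 ; 0/1/0/6/0/1/11/7
#1 addi  $0, $0, 0 ; 0/1/0/6/0/1/11/7
#2 xori  $0, $5, 7 ; 0/1/0/6/0/1/11/7
#3 bne  $5, $1, L0 ; 0/1/0/6/0/1/11/7 ; →fallthru
#4 slti  $1, $2, 8 ; 0/1/0/6/0/1/11/7
#5 addi  $7, $1, 3 ; 0/1/0/6/0/1/11/4
#6 ori   $7, $7, 0 ; 0/1/0/6/0/1/11/4
#7 addi  $3, $7, 6 ; 0/1/0/10/0/1/11/4
#8 beq  $6, $2, L14 ; 0/1/0/10/0/1/11/4 ; →fallthru
#9 xori  $2, $0, 6 ; 0/1/6/10/0/1/11/4
#10 or   $2, $4, $4 ; 0/1/0/10/0/1/11/4
#11 andi  $7, $1, 8 ; 0/1/0/10/0/1/11/0
#12 and  $0, $3, $4 ; 0/1/0/10/0/1/11/0
#13 xori  $2, $5, 8 ; 0/1/9/10/0/1/11/0

19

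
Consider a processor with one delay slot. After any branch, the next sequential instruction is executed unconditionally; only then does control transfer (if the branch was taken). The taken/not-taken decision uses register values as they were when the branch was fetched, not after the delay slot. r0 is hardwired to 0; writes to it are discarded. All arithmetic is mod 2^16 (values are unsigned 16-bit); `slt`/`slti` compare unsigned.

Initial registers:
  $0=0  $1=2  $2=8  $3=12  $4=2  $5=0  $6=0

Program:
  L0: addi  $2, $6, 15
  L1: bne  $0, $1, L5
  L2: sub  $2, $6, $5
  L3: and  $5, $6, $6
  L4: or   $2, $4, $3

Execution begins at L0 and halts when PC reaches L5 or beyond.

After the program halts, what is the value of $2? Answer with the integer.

0

PC=0  addi  $2, $6, 15       | $0=0 $1=2 $2=15 $3=12 $4=2 $5=0 $6=0
PC=1  bne  $0, $1, L5        | $0=0 $1=2 $2=15 $3=12 $4=2 $5=0 $6=0  [TAKEN]
PC=2  sub  $2, $6, $5        | $0=0 $1=2 $2=0 $3=12 $4=2 $5=0 $6=0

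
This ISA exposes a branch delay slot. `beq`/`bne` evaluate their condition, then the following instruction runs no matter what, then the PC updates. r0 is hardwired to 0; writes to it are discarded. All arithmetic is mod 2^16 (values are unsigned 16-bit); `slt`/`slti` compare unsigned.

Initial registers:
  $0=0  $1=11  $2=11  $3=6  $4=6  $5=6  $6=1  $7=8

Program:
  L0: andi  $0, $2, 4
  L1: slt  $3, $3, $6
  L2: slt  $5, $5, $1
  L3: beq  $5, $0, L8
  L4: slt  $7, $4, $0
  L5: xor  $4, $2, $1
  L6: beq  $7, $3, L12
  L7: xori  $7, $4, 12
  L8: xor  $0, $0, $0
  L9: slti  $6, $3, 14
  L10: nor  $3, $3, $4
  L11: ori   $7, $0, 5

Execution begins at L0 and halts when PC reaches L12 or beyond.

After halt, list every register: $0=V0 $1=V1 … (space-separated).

PC=0  andi  $0, $2, 4        | $0=0 $1=11 $2=11 $3=6 $4=6 $5=6 $6=1 $7=8
PC=1  slt  $3, $3, $6        | $0=0 $1=11 $2=11 $3=0 $4=6 $5=6 $6=1 $7=8
PC=2  slt  $5, $5, $1        | $0=0 $1=11 $2=11 $3=0 $4=6 $5=1 $6=1 $7=8
PC=3  beq  $5, $0, L8        | $0=0 $1=11 $2=11 $3=0 $4=6 $5=1 $6=1 $7=8  [not taken]
PC=4  slt  $7, $4, $0        | $0=0 $1=11 $2=11 $3=0 $4=6 $5=1 $6=1 $7=0
PC=5  xor  $4, $2, $1        | $0=0 $1=11 $2=11 $3=0 $4=0 $5=1 $6=1 $7=0
PC=6  beq  $7, $3, L12       | $0=0 $1=11 $2=11 $3=0 $4=0 $5=1 $6=1 $7=0  [TAKEN]
PC=7  xori  $7, $4, 12       | $0=0 $1=11 $2=11 $3=0 $4=0 $5=1 $6=1 $7=12

$0=0 $1=11 $2=11 $3=0 $4=0 $5=1 $6=1 $7=12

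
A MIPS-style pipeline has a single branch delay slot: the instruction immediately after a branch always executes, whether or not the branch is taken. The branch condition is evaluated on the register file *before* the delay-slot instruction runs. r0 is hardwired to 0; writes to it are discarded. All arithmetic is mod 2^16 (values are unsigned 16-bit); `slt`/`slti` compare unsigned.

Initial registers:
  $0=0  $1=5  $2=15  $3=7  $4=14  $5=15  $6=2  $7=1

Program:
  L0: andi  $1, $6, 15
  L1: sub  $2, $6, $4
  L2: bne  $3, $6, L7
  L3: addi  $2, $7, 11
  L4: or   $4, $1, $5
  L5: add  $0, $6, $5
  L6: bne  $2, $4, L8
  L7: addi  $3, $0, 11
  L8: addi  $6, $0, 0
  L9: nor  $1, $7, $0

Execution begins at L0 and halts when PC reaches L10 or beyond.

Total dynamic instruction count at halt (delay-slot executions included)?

7

[0] andi  $1, $6, 15  →  {$0:0, $1:2, $2:15, $3:7, $4:14, $5:15, $6:2, $7:1}
[1] sub  $2, $6, $4  →  {$0:0, $1:2, $2:65524, $3:7, $4:14, $5:15, $6:2, $7:1}
[2] bne  $3, $6, L7  →  {$0:0, $1:2, $2:65524, $3:7, $4:14, $5:15, $6:2, $7:1}  ⟨branch taken⟩
[3] addi  $2, $7, 11  →  {$0:0, $1:2, $2:12, $3:7, $4:14, $5:15, $6:2, $7:1}
[7] addi  $3, $0, 11  →  {$0:0, $1:2, $2:12, $3:11, $4:14, $5:15, $6:2, $7:1}
[8] addi  $6, $0, 0  →  {$0:0, $1:2, $2:12, $3:11, $4:14, $5:15, $6:0, $7:1}
[9] nor  $1, $7, $0  →  {$0:0, $1:65534, $2:12, $3:11, $4:14, $5:15, $6:0, $7:1}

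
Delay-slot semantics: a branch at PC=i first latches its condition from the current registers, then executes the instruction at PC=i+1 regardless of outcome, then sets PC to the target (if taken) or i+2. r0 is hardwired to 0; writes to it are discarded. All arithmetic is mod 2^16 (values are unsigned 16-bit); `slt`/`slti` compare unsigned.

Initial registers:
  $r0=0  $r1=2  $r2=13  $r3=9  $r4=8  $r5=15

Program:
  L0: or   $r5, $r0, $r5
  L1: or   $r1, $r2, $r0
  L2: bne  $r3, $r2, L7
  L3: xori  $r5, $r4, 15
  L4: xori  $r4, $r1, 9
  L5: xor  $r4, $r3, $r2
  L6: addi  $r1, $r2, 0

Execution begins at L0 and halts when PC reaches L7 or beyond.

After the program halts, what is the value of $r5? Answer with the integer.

7

#0 or   $r5, $r0, $r5 ; 0/2/13/9/8/15
#1 or   $r1, $r2, $r0 ; 0/13/13/9/8/15
#2 bne  $r3, $r2, L7 ; 0/13/13/9/8/15 ; →target
#3 xori  $r5, $r4, 15 ; 0/13/13/9/8/7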